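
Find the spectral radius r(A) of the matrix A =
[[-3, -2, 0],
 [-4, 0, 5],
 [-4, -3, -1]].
r(A) ≈ 3.339

The eigenvalues of A are the roots of its characteristic polynomial. With M = A (coefficients from the trace, the sum of principal 2x2 minors, and det A):
  p(λ) = det(λ I - M) = λ^3 + 4λ^2 + 10λ - 3.
No integer candidate from the rational root theorem (±divisors of 3) is a root, so the roots are irrational. The cubic discriminant is Δ = -4035 < 0, so there is one real root and a complex-conjugate pair. p(0) = -3 and p(1) = 12 have opposite signs, so a root lies in (0, 1); Newton's method refines it to λ ≈ 0.2691. Dividing out (λ - (0.2691)) leaves approximately λ^2 + 4.2691λ + 11.1488. For λ^2 + 4.2691λ + 11.1488 the discriminant is -26.3699. It is negative, so the remaining roots are the complex-conjugate pair λ ≈ -2.1345 ± 2.5676i. Their product equals the constant term, so |λ|^2 ≈ 11.1488 and |λ| ≈ 3.339.
Thus the eigenvalues (to 4 decimals) are 0.2691 (modulus 0.2691); -2.1345 ± 2.5676i (modulus 3.339). The spectral radius is the largest modulus: r(A) ≈ 3.339. (Cross-check: r(A) ≤ ||A||_2 ≈ 7.4753; equality holds whenever A is normal, though it can also hold for some non-normal A.)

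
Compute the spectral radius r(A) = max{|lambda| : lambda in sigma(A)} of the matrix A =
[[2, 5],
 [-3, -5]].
r(A) = sqrt(5) ≈ 2.2361

The eigenvalues of A are the roots of its characteristic polynomial. With M = A (coefficients from the trace and determinant):
  p(λ) = det(λ I - M) = λ^2 + 3λ + 5.
For λ^2 + 3λ + 5 the discriminant is -11. It is negative, so the roots are the complex-conjugate pair λ = -3/2 ± (sqrt(11)/2) i ≈ -1.5 ± 1.6583i. For a conjugate pair the product of the roots equals the constant term, so |λ|^2 = 5 and |λ| = sqrt(5) ≈ 2.2361.
Thus the eigenvalues (to 4 decimals) are -1.5 ± 1.6583i (modulus 2.2361). The spectral radius is the largest modulus: r(A) = sqrt(5) ≈ 2.2361. (Cross-check: r(A) ≤ ||A||_2 ≈ 7.9121; equality holds whenever A is normal, though it can also hold for some non-normal A.)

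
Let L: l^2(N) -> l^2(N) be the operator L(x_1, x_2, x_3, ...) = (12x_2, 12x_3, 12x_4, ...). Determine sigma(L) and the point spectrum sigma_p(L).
sigma(L) = closed disk {z in C : |z| ≤ 12}; sigma_p(L) = open disk {z in C : |z| < 12}

Note L = 12·V where V is the unit left shift (V x)_k = x_{k+1}; so sigma(L) = 12·sigma(V) and ||L|| = 12||V||. ||L x||^2 = 144sum_{k≥2} |x_k|^2 ≤ 144||x||^2, with equality on {x : x_1 = 0}, so ||L|| = 12. For any lambda with |lambda| < 12, set r = lambda/12 (|r| < 1); the vector x = (1, r, r^2, ...) is in l^2 and satisfies L x = 12(r, r^2, ...) = lambda x, so lambda is an eigenvalue. On the boundary |lambda| = 12 the geometric series diverges, so no l^2 eigenvector exists, but these lambda lie in the approximate point spectrum. Hence sigma(L) is the closed disk of radius 12 and sigma_p(L) is the open disk.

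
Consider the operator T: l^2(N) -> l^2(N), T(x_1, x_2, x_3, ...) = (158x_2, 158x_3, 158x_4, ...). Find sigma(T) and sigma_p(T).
sigma(T) = closed disk {z in C : |z| ≤ 158}; sigma_p(T) = open disk {z in C : |z| < 158}

Note T = 158·V where V is the unit left shift (V x)_k = x_{k+1}; so sigma(T) = 158·sigma(V) and ||T|| = 158||V||. ||T x||^2 = 24964sum_{k≥2} |x_k|^2 ≤ 24964||x||^2, with equality on {x : x_1 = 0}, so ||T|| = 158. For any lambda with |lambda| < 158, set r = lambda/158 (|r| < 1); the vector x = (1, r, r^2, ...) is in l^2 and satisfies T x = 158(r, r^2, ...) = lambda x, so lambda is an eigenvalue. On the boundary |lambda| = 158 the geometric series diverges, so no l^2 eigenvector exists, but these lambda lie in the approximate point spectrum. Hence sigma(T) is the closed disk of radius 158 and sigma_p(T) is the open disk.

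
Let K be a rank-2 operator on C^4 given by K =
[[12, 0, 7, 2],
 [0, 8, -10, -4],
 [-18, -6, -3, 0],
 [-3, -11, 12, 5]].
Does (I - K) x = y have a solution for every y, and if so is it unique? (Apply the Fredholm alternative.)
(I - K) is invertible (det(I - K) = 128 ≠ 0), so for every y in C^4 the equation (I - K) x = y has a unique solution.

K has rank 2 and factors as K = U V^T = u1 v1^T + u2 v2^T with u1 = (1, 2, -3, -3), v1 = (3, 3, -2, -1), u2 = (-3, 2, 3, -2), v2 = (-3, 1, -3, -1) (multiplying out reproduces the displayed K). The nonzero eigenvalues of U V^T coincide with those of the 2 x 2 matrix G = V^T U = [[v1·u1, v1·u2], [v2·u1, v2·u2]] = [[18, -7], [11, 4]], and by the Sylvester determinant identity det(I_4 - U V^T) = det(I_2 - V^T U) = det([[-17, 7], [-11, -3]]) = (-17)(-3) - (7)(-11) = 128. (Direct check: I - K =
[[-11, 0, -7, -2],
 [0, -7, 10, 4],
 [18, 6, 4, 0],
 [3, 11, -12, -4]]
has determinant 128.) The finite-dimensional Fredholm alternative says: either (I - K) is invertible, or ker(I - K) ≠ {0} and then range(I - K) = ker((I - K)^*)^⊥, with dim ker(I - K) = dim ker((I - K)^*). Since det(I - K) ≠ 0, 1 is not an eigenvalue of K and ker(I - K) = {0}, so we are in the first case: for every y there is a unique x = (I - K)^(-1) y. (Explicitly, by the Woodbury identity, (I - U V^T)^(-1) = I + U (I_2 - G)^(-1) V^T.)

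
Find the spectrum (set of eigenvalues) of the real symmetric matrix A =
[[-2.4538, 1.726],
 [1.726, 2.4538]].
sigma(A) ≈ {-3, 3}

A is real symmetric, so its spectrum consists of real eigenvalues. Expanding the characteristic polynomial of the displayed matrix gives
  det(λ I - A) = p(λ) = λ^2 + (0)λ + (-9).
Solving p(λ) = 0 yields eigenvalues ≈ -3, 3. (A is shown rounded to 4 decimals, so these recover the underlying integer eigenvalues to within that precision.)
Verification: the trace of A = 0 equals the sum of eigenvalues 0, and det(A) ≈ -9.0002 matches the eigenvalue product -9.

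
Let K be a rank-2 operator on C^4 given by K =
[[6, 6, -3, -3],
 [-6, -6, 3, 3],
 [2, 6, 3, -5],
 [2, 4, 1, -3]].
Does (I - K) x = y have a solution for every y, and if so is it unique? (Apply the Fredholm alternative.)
(I - K) is invertible (det(I - K) = -21 ≠ 0), so for every y in C^4 the equation (I - K) x = y has a unique solution.

K has rank 2 and factors as K = U V^T = u1 v1^T + u2 v2^T with u1 = (3, -3, -3, -1), v1 = (0, -1, -1, 1), u2 = (-3, 3, -1, -1), v2 = (-2, -3, 0, 2) (multiplying out reproduces the displayed K). The nonzero eigenvalues of U V^T coincide with those of the 2 x 2 matrix G = V^T U = [[v1·u1, v1·u2], [v2·u1, v2·u2]] = [[5, -3], [1, -5]], and by the Sylvester determinant identity det(I_4 - U V^T) = det(I_2 - V^T U) = det([[-4, 3], [-1, 6]]) = (-4)(6) - (3)(-1) = -21. (Direct check: I - K =
[[-5, -6, 3, 3],
 [6, 7, -3, -3],
 [-2, -6, -2, 5],
 [-2, -4, -1, 4]]
has determinant -21.) The finite-dimensional Fredholm alternative says: either (I - K) is invertible, or ker(I - K) ≠ {0} and then range(I - K) = ker((I - K)^*)^⊥, with dim ker(I - K) = dim ker((I - K)^*). Since det(I - K) ≠ 0, 1 is not an eigenvalue of K and ker(I - K) = {0}, so we are in the first case: for every y there is a unique x = (I - K)^(-1) y. (Explicitly, by the Woodbury identity, (I - U V^T)^(-1) = I + U (I_2 - G)^(-1) V^T.)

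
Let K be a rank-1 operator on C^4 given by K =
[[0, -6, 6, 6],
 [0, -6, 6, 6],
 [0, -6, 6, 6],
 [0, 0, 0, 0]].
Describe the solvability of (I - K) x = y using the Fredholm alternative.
(I - K) is invertible (det(I - K) = 1 ≠ 0), so for every y in C^4 the equation (I - K) x = y has a unique solution.

K has rank 1, so it is an outer product K = u v^T: every row of K is a multiple of one row vector. Reading off the entries, u = (-2, -2, -2, 0) and v = (0, 3, -3, -3) (row i of K equals u_i·v^T). A rank-one matrix u v^T satisfies K u = u (v·u) and kills the (3)-dimensional subspace v^⊥, so its characteristic polynomial is lambda^3 (lambda - v·u) with v·u = tr K = 0. Hence the eigenvalues of I - K are 1 (multiplicity 3) and 1 - (0) = 1, so det(I - K) = 1. (Direct check: I - K =
[[1, 6, -6, -6],
 [0, 7, -6, -6],
 [0, 6, -5, -6],
 [0, 0, 0, 1]]
has determinant 1.) The finite-dimensional Fredholm alternative says: either (I - K) is invertible, or ker(I - K) ≠ {0} and then range(I - K) = ker((I - K)^*)^⊥, with dim ker(I - K) = dim ker((I - K)^*). Since det(I - K) ≠ 0, 1 is not an eigenvalue of K and ker(I - K) = {0}, so we are in the first case: for every y there is a unique x = (I - K)^(-1) y. Explicitly, by the Sherman–Morrison formula, (I - u v^T)^(-1) = I + u v^T/(1 - v·u), i.e. (I - K)^(-1) = I + K.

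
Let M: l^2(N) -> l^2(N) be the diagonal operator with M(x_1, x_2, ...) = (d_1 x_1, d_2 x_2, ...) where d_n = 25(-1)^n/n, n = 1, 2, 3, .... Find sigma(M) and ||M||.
sigma(M) = {25(-1)^n/n : n ≥ 1} ∪ {0}; ||M|| = 25

A bounded diagonal operator on l^2 with diagonal entries d_n has spectrum equal to the closure of {d_n : n ≥ 1}: every d_n is an eigenvalue (with eigenvector e_n), so {d_n} ⊂ sigma(M); the spectrum is closed, so its closure is too; and for lambda not in the closure, (M - lambda I) has bounded inverse (the diagonal entries 1/(d_n - lambda) are bounded). For our sequence d_n = 25(-1)^n/n, n = 1, 2, 3, ...:
  - {d_n} = {25(-1)^n/n : n ≥ 1}; the only limit point is 0
  - closure = {25(-1)^n/n : n ≥ 1} ∪ {0}
For the norm: a diagonal operator has ||M|| = sup_n |d_n|. Here |d_n| = 25/n is decreasing, so sup_n |d_n| = |d_1| = 25. So ||M|| = 25.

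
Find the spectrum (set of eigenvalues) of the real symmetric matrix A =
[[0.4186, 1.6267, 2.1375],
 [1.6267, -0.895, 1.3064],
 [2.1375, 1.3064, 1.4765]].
sigma(A) ≈ {-2, -1, 4}

A is real symmetric, so its spectrum consists of real eigenvalues. Expanding the characteristic polynomial of the displayed matrix gives
  det(λ I - A) = p(λ) = λ^3 + (-1)λ^2 + (-10)λ + (-8).
Solving p(λ) = 0 yields eigenvalues ≈ -2, -1, 4. (A is shown rounded to 4 decimals, so these recover the underlying integer eigenvalues to within that precision.)
Verification: the trace of A = 1 equals the sum of eigenvalues 1, and det(A) ≈ 7.9994 matches the eigenvalue product 8.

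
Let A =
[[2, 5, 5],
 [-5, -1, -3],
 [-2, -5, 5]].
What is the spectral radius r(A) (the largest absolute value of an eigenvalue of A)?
r(A) ≈ 7.2237

The eigenvalues of A are the roots of its characteristic polynomial. With M = A (coefficients from the trace, the sum of principal 2x2 minors, and det A):
  p(λ) = det(λ I - M) = λ^3 - 6λ^2 + 23λ - 230.
No integer candidate from the rational root theorem (±divisors of 230) is a root, so the roots are irrational. The cubic discriminant is Δ = -1085324 < 0, so there is one real root and a complex-conjugate pair. p(7) = -20 and p(8) = 82 have opposite signs, so a root lies in (7, 8); Newton's method refines it to λ ≈ 7.2237. Dividing out (λ - (7.2237)) leaves approximately λ^2 + 1.2237λ + 31.8396. For λ^2 + 1.2237λ + 31.8396 the discriminant is -125.8611. It is negative, so the remaining roots are the complex-conjugate pair λ ≈ -0.6118 ± 5.6094i. Their product equals the constant term, so |λ|^2 ≈ 31.8396 and |λ| ≈ 5.6427.
Thus the eigenvalues (to 4 decimals) are 7.2237 (modulus 7.2237); -0.6118 ± 5.6094i (modulus 5.6427). The spectral radius is the largest modulus: r(A) ≈ 7.2237. (Cross-check: r(A) ≤ ||A||_2 ≈ 8.7427; equality holds whenever A is normal, though it can also hold for some non-normal A.)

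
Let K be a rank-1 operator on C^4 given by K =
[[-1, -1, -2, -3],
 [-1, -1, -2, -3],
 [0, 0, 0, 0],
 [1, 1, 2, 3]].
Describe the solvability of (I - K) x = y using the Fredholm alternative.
(I - K) is singular (det(I - K) = 0, i.e. 1 ∈ sigma(K)). (I - K) x = y is solvable iff y ⊥ ker((I - K)^*) = span{(-1, -1, -2, -3)}, i.e. iff -y_1 - y_2 - 2y_3 - 3y_4 = 0. When solvable, the solutions are x = y + c·(1, 1, 0, -1), c arbitrary (ker(I - K) = span{(1, 1, 0, -1)}, dimension 1).

K has rank 1, so it is an outer product K = u v^T: every row of K is a multiple of one row vector. Reading off the entries, u = (1, 1, 0, -1) and v = (-1, -1, -2, -3) (row i of K equals u_i·v^T). A rank-one matrix u v^T satisfies K u = u (v·u) and kills the (3)-dimensional subspace v^⊥, so its characteristic polynomial is lambda^3 (lambda - v·u) with v·u = tr K = 1. Hence the eigenvalues of I - K are 1 (multiplicity 3) and 1 - (1) = 0, so det(I - K) = 0. (Direct check: I - K =
[[2, 1, 2, 3],
 [1, 2, 2, 3],
 [0, 0, 1, 0],
 [-1, -1, -2, -2]]
has determinant 0.) So 1 is an eigenvalue of K and (I - K) is not invertible. The finite-dimensional Fredholm alternative says: either (I - K) is invertible, or ker(I - K) ≠ {0} and then range(I - K) = ker((I - K)^*)^⊥, with dim ker(I - K) = dim ker((I - K)^*). We are in the second case, so we need both kernels. Kernel of I - K: (I - K) u = u - u (v·u) = u - u = 0, so ker(I - K) = span{u} = span{(1, 1, 0, -1)} (it is exactly 1-dimensional because rank(I - K) = 3). Kernel of the adjoint: K is real, so (I - K)^* = I - K^T = I - v u^T, and (I - v u^T) v = v - v (u·v) = 0; hence ker((I - K)^*) = span{v} = span{(-1, -1, -2, -3)}. Therefore (I - K) x = y is solvable iff <y, v> = 0, i.e. iff -y_1 - y_2 - 2y_3 - 3y_4 = 0. When this holds, K y = u (v·y) = 0, so (I - K) y = y and x = y is a particular solution; the full solution set is the line x = y + c·u = y + c·(1, 1, 0, -1), c ∈ C.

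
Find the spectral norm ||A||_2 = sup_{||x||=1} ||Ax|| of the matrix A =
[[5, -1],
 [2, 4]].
||A||_2 = sqrt((46 + sqrt(180))/2) ≈ 5.4505 (= sqrt(largest eigenvalue of A^T A))

||A||_2 = sigma_max(A) = sqrt(lambda_max(A^T A)). Form the symmetric matrix M = A^T A =
[[29, 3],
 [3, 17]].
Its characteristic polynomial (trace, determinant of M give the coefficients) is
  p(λ) = det(λ I - M) = λ^2 - 46λ + 484.
For λ^2 - 46λ + 484 the discriminant is 180. It is nonnegative but not a perfect square, so the roots are real and irrational: λ = (46 ± sqrt(180))/2 ≈ 29.7082, 16.2918.
So the eigenvalues of A^T A are ≈ 16.2918, 29.7082 (all ≥ 0, as they must be for A^T A). The largest is λ_max = (46 + sqrt(180))/2 ≈ 29.7082, hence ||A||_2 = sqrt(λ_max) = sqrt((46 + sqrt(180))/2) ≈ 5.4505.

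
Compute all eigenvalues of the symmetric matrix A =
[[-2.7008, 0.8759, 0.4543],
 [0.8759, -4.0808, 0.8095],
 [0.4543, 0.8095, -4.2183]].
sigma(A) ≈ {-5, -4, -2}

A is real symmetric, so its spectrum consists of real eigenvalues. Expanding the characteristic polynomial of the displayed matrix gives
  det(λ I - A) = p(λ) = λ^3 + (11)λ^2 + (38)λ + (40).
Solving p(λ) = 0 yields eigenvalues ≈ -5, -4, -2. (A is shown rounded to 4 decimals, so these recover the underlying integer eigenvalues to within that precision.)
Verification: the trace of A = -11 equals the sum of eigenvalues -11, and det(A) ≈ -39.9991 matches the eigenvalue product -40.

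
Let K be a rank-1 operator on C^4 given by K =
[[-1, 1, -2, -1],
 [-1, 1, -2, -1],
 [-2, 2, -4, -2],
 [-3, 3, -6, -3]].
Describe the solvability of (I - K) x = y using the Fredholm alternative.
(I - K) is invertible (det(I - K) = 8 ≠ 0), so for every y in C^4 the equation (I - K) x = y has a unique solution.

K has rank 1, so it is an outer product K = u v^T: every row of K is a multiple of one row vector. Reading off the entries, u = (1, 1, 2, 3) and v = (-1, 1, -2, -1) (row i of K equals u_i·v^T). A rank-one matrix u v^T satisfies K u = u (v·u) and kills the (3)-dimensional subspace v^⊥, so its characteristic polynomial is lambda^3 (lambda - v·u) with v·u = tr K = -7. Hence the eigenvalues of I - K are 1 (multiplicity 3) and 1 - (-7) = 8, so det(I - K) = 8. (Direct check: I - K =
[[2, -1, 2, 1],
 [1, 0, 2, 1],
 [2, -2, 5, 2],
 [3, -3, 6, 4]]
has determinant 8.) The finite-dimensional Fredholm alternative says: either (I - K) is invertible, or ker(I - K) ≠ {0} and then range(I - K) = ker((I - K)^*)^⊥, with dim ker(I - K) = dim ker((I - K)^*). Since det(I - K) ≠ 0, 1 is not an eigenvalue of K and ker(I - K) = {0}, so we are in the first case: for every y there is a unique x = (I - K)^(-1) y. Explicitly, by the Sherman–Morrison formula, (I - u v^T)^(-1) = I + u v^T/(1 - v·u), i.e. (I - K)^(-1) = I + K/(8).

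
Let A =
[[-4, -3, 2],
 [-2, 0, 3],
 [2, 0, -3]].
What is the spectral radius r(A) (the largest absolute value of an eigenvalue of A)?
r(A) = (7 + sqrt(41))/2 ≈ 6.7016

The eigenvalues of A are the roots of its characteristic polynomial. With M = A (coefficients from the trace, the sum of principal 2x2 minors, and det A):
  p(λ) = det(λ I - M) = λ^3 + 7λ^2 + 2λ.
The constant term is 0, so λ = 0 is a root. Dividing out λ leaves p(λ) = λ(λ^2 + 7λ + 2). For λ^2 + 7λ + 2 the discriminant is 41. It is nonnegative but not a perfect square, so the roots are real and irrational: λ = (-7 ± sqrt(41))/2 ≈ -0.2984, -6.7016.
Thus the eigenvalues (to 4 decimals) are -0.2984 (modulus 0.2984); -6.7016 (modulus 6.7016); 0 (modulus 0). The spectral radius is the largest modulus: r(A) = (7 + sqrt(41))/2 ≈ 6.7016. (Cross-check: r(A) ≤ ||A||_2 ≈ 6.8815; equality holds whenever A is normal, though it can also hold for some non-normal A.)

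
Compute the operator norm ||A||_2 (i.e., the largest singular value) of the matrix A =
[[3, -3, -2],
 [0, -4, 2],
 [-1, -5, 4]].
||A||_2 ≈ 7.9119 (= sqrt(largest eigenvalue of A^T A))

||A||_2 = sigma_max(A) = sqrt(lambda_max(A^T A)). Form the symmetric matrix M = A^T A =
[[10, -4, -10],
 [-4, 50, -22],
 [-10, -22, 24]].
Its characteristic polynomial (trace, sum of principal 2x2 minors, determinant of M give the coefficients) is
  p(λ) = det(λ I - M) = λ^3 - 84λ^2 + 1340λ - 16.
No integer candidate from the rational root theorem (±divisors of 16) is a root, so the roots are irrational. The cubic discriminant is Δ = 3039814912 > 0, so there are three distinct real roots. p(0) = -16 and p(1) = 1241 have opposite signs, so a root lies in (0, 1); Newton's method refines it to λ ≈ 0.0119. p(21) = 341 and p(22) = -544 have opposite signs, so a root lies in (21, 22); Newton's method refines it to λ ≈ 21.3906. p(62) = -1504 and p(63) = 1055 have opposite signs, so a root lies in (62, 63); Newton's method refines it to λ ≈ 62.5975. Check (Vieta): the three roots sum to 84, matching tr M = 84.
So the eigenvalues of A^T A are ≈ 0.0119, 21.3906, 62.5975 (all ≥ 0, as they must be for A^T A). The largest is λ_max ≈ 62.5975, hence ||A||_2 = sqrt(λ_max) ≈ 7.9119.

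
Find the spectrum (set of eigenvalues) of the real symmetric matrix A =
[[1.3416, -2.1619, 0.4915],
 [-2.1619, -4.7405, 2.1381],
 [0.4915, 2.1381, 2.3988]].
sigma(A) ≈ {-6, 2, 3}

A is real symmetric, so its spectrum consists of real eigenvalues. Expanding the characteristic polynomial of the displayed matrix gives
  det(λ I - A) = p(λ) = λ^3 + (1)λ^2 + (-24)λ + (36).
Solving p(λ) = 0 yields eigenvalues ≈ -6, 2, 3. (A is shown rounded to 4 decimals, so these recover the underlying integer eigenvalues to within that precision.)
Verification: the trace of A = -1 equals the sum of eigenvalues -1, and det(A) ≈ -35.9993 matches the eigenvalue product -36.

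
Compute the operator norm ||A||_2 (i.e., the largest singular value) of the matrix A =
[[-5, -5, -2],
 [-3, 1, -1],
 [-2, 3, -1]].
||A||_2 ≈ 7.5582 (= sqrt(largest eigenvalue of A^T A))

||A||_2 = sigma_max(A) = sqrt(lambda_max(A^T A)). Form the symmetric matrix M = A^T A =
[[38, 16, 15],
 [16, 35, 6],
 [15, 6, 6]].
Its characteristic polynomial (trace, sum of principal 2x2 minors, determinant of M give the coefficients) is
  p(λ) = det(λ I - M) = λ^3 - 79λ^2 + 1251λ - 81.
No integer candidate from the rational root theorem (±divisors of 81) is a root, so the roots are irrational. The cubic discriminant is Δ = 1920077136 > 0, so there are three distinct real roots. p(0) = -81 and p(1) = 1092 have opposite signs, so a root lies in (0, 1); Newton's method refines it to λ ≈ 0.065. p(21) = 612 and p(22) = -147 have opposite signs, so a root lies in (21, 22); Newton's method refines it to λ ≈ 21.8092. p(57) = -252 and p(58) = 1833 have opposite signs, so a root lies in (57, 58); Newton's method refines it to λ ≈ 57.1258. Check (Vieta): the three roots sum to 79, matching tr M = 79.
So the eigenvalues of A^T A are ≈ 0.065, 21.8092, 57.1258 (all ≥ 0, as they must be for A^T A). The largest is λ_max ≈ 57.1258, hence ||A||_2 = sqrt(λ_max) ≈ 7.5582.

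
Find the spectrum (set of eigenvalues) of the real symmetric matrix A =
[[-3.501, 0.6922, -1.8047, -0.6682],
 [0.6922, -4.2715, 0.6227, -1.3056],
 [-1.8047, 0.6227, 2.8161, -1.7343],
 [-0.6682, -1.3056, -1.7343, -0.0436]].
sigma(A) ≈ {-5, -4, 0, 4}

A is real symmetric, so its spectrum consists of real eigenvalues. Expanding the characteristic polynomial of the displayed matrix gives
  det(λ I - A) = p(λ) = λ^4 + (5)λ^3 + (-16)λ^2 + (-80)λ + (0.0015).
Solving p(λ) = 0 yields eigenvalues ≈ -5, -4, 0, 4. (A is shown rounded to 4 decimals, so these recover the underlying integer eigenvalues to within that precision.)
Verification: the trace of A = -5 equals the sum of eigenvalues -5, and det(A) ≈ 0.0015 matches the eigenvalue product 0.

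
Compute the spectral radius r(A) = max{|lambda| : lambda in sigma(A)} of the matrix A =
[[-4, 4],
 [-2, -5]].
r(A) = sqrt(28) ≈ 5.2915

The eigenvalues of A are the roots of its characteristic polynomial. With M = A (coefficients from the trace and determinant):
  p(λ) = det(λ I - M) = λ^2 + 9λ + 28.
For λ^2 + 9λ + 28 the discriminant is -31. It is negative, so the roots are the complex-conjugate pair λ = -9/2 ± (sqrt(31)/2) i ≈ -4.5 ± 2.7839i. For a conjugate pair the product of the roots equals the constant term, so |λ|^2 = 28 and |λ| = sqrt(28) ≈ 5.2915.
Thus the eigenvalues (to 4 decimals) are -4.5 ± 2.7839i (modulus 5.2915). The spectral radius is the largest modulus: r(A) = sqrt(28) ≈ 5.2915. (Cross-check: r(A) ≤ ||A||_2 ≈ 6.5264; equality holds whenever A is normal, though it can also hold for some non-normal A.)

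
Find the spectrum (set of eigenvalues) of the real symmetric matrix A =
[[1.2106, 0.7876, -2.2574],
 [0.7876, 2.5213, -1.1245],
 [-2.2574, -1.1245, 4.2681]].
sigma(A) ≈ {0, 2, 6}

A is real symmetric, so its spectrum consists of real eigenvalues. Expanding the characteristic polynomial of the displayed matrix gives
  det(λ I - A) = p(λ) = λ^3 + (-8)λ^2 + (12)λ + (0).
Solving p(λ) = 0 yields eigenvalues ≈ 0, 2, 6. (A is shown rounded to 4 decimals, so these recover the underlying integer eigenvalues to within that precision.)
Verification: the trace of A = 8 equals the sum of eigenvalues 8, and det(A) ≈ -0.0005 matches the eigenvalue product 0.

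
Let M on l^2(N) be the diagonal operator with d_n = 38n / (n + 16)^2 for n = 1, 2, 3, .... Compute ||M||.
||M|| = 19/32 (attained at n = 16)

For M diagonal, ||M|| = sup_n |d_n|. Treat f(x) = 38x / (x + 16)^2 for real x > 0. By the quotient rule, f'(x) = 38(16 - x)/(x + 16)^3, which is positive for x < 16 and negative for x > 16. So f has a unique maximum at x = 16, and since 16 is a positive integer, the supremum over n ≥ 1 is attained at n = 16: d_16 = 38·16/(16 + 16)^2 = 38·16/1024 = 19/32. Hence ||M|| = 19/32.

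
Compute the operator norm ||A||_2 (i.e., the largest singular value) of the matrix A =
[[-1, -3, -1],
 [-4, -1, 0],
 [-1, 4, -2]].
||A||_2 = sqrt((46 + sqrt(88))/2) ≈ 5.2622 (= sqrt(largest eigenvalue of A^T A))

||A||_2 = sigma_max(A) = sqrt(lambda_max(A^T A)). Form the symmetric matrix M = A^T A =
[[18, 3, 3],
 [3, 26, -5],
 [3, -5, 5]].
Its characteristic polynomial (trace, sum of principal 2x2 minors, determinant of M give the coefficients) is
  p(λ) = det(λ I - M) = λ^3 - 49λ^2 + 645λ - 1521.
By the rational root theorem any rational root is an integer divisor of 1521. Testing λ = 3: p(3) = 27 - 441 + 1935 - 1521 = 0, so λ = 3 is a root. Dividing out (λ - 3) leaves p(λ) = (λ - 3)(λ^2 - 46λ + 507). For λ^2 - 46λ + 507 the discriminant is 88. It is nonnegative but not a perfect square, so the roots are real and irrational: λ = (46 ± sqrt(88))/2 ≈ 27.6904, 18.3096.
So the eigenvalues of A^T A are ≈ 3, 18.3096, 27.6904 (all ≥ 0, as they must be for A^T A). The largest is λ_max = (46 + sqrt(88))/2 ≈ 27.6904, hence ||A||_2 = sqrt(λ_max) = sqrt((46 + sqrt(88))/2) ≈ 5.2622.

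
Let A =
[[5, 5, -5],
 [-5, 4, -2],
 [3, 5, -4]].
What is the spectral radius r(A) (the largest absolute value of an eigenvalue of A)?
r(A) ≈ 5.53

The eigenvalues of A are the roots of its characteristic polynomial. With M = A (coefficients from the trace, the sum of principal 2x2 minors, and det A):
  p(λ) = det(λ I - M) = λ^3 - 5λ^2 + 34λ - 25.
No integer candidate from the rational root theorem (±divisors of 25) is a root, so the roots are irrational. The cubic discriminant is Δ = -81191 < 0, so there is one real root and a complex-conjugate pair. p(0) = -25 and p(1) = 5 have opposite signs, so a root lies in (0, 1); Newton's method refines it to λ ≈ 0.8175. Dividing out (λ - (0.8175)) leaves approximately λ^2 - 4.1825λ + 30.5808. For λ^2 - 4.1825λ + 30.5808 the discriminant is -104.8299. It is negative, so the remaining roots are the complex-conjugate pair λ ≈ 2.0912 ± 5.1193i. Their product equals the constant term, so |λ|^2 ≈ 30.5808 and |λ| ≈ 5.53.
Thus the eigenvalues (to 4 decimals) are 0.8175 (modulus 0.8175); 2.0912 ± 5.1193i (modulus 5.53). The spectral radius is the largest modulus: r(A) ≈ 5.53. (Cross-check: r(A) ≤ ||A||_2 ≈ 11.2075; equality holds whenever A is normal, though it can also hold for some non-normal A.)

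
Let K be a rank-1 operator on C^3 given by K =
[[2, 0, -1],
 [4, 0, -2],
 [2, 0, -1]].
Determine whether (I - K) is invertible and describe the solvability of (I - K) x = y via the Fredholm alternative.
(I - K) is singular (det(I - K) = 0, i.e. 1 ∈ sigma(K)). (I - K) x = y is solvable iff y ⊥ ker((I - K)^*) = span{(2, 0, -1)}, i.e. iff 2y_1 - y_3 = 0. When solvable, the solutions are x = y + c·(1, 2, 1), c arbitrary (ker(I - K) = span{(1, 2, 1)}, dimension 1).

K has rank 1, so it is an outer product K = u v^T: every row of K is a multiple of one row vector. Reading off the entries, u = (1, 2, 1) and v = (2, 0, -1) (row i of K equals u_i·v^T). A rank-one matrix u v^T satisfies K u = u (v·u) and kills the (2)-dimensional subspace v^⊥, so its characteristic polynomial is lambda^2 (lambda - v·u) with v·u = tr K = 1. Hence the eigenvalues of I - K are 1 (multiplicity 2) and 1 - (1) = 0, so det(I - K) = 0. (Direct check: I - K =
[[-1, 0, 1],
 [-4, 1, 2],
 [-2, 0, 2]]
has determinant 0.) So 1 is an eigenvalue of K and (I - K) is not invertible. The finite-dimensional Fredholm alternative says: either (I - K) is invertible, or ker(I - K) ≠ {0} and then range(I - K) = ker((I - K)^*)^⊥, with dim ker(I - K) = dim ker((I - K)^*). We are in the second case, so we need both kernels. Kernel of I - K: (I - K) u = u - u (v·u) = u - u = 0, so ker(I - K) = span{u} = span{(1, 2, 1)} (it is exactly 1-dimensional because rank(I - K) = 2). Kernel of the adjoint: K is real, so (I - K)^* = I - K^T = I - v u^T, and (I - v u^T) v = v - v (u·v) = 0; hence ker((I - K)^*) = span{v} = span{(2, 0, -1)}. Therefore (I - K) x = y is solvable iff <y, v> = 0, i.e. iff 2y_1 - y_3 = 0. When this holds, K y = u (v·y) = 0, so (I - K) y = y and x = y is a particular solution; the full solution set is the line x = y + c·u = y + c·(1, 2, 1), c ∈ C.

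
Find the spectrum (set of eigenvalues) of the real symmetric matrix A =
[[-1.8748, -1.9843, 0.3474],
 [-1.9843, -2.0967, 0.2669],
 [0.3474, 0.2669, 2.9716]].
sigma(A) ≈ {-4, 0, 3}

A is real symmetric, so its spectrum consists of real eigenvalues. Expanding the characteristic polynomial of the displayed matrix gives
  det(λ I - A) = p(λ) = λ^3 + (1)λ^2 + (-12)λ + (0).
Solving p(λ) = 0 yields eigenvalues ≈ -4, 0, 3. (A is shown rounded to 4 decimals, so these recover the underlying integer eigenvalues to within that precision.)
Verification: the trace of A = -1 equals the sum of eigenvalues -1, and det(A) ≈ -0.0009 matches the eigenvalue product 0.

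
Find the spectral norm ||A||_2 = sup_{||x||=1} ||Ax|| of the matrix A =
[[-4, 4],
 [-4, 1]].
||A||_2 = sqrt((49 + sqrt(1825))/2) ≈ 6.772 (= sqrt(largest eigenvalue of A^T A))

||A||_2 = sigma_max(A) = sqrt(lambda_max(A^T A)). Form the symmetric matrix M = A^T A =
[[32, -20],
 [-20, 17]].
Its characteristic polynomial (trace, determinant of M give the coefficients) is
  p(λ) = det(λ I - M) = λ^2 - 49λ + 144.
For λ^2 - 49λ + 144 the discriminant is 1825. It is nonnegative but not a perfect square, so the roots are real and irrational: λ = (49 ± sqrt(1825))/2 ≈ 45.86, 3.14.
So the eigenvalues of A^T A are ≈ 3.14, 45.86 (all ≥ 0, as they must be for A^T A). The largest is λ_max = (49 + sqrt(1825))/2 ≈ 45.86, hence ||A||_2 = sqrt(λ_max) = sqrt((49 + sqrt(1825))/2) ≈ 6.772.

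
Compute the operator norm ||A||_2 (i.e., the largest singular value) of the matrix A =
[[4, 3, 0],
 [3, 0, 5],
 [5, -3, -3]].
||A||_2 ≈ 7.0943 (= sqrt(largest eigenvalue of A^T A))

||A||_2 = sigma_max(A) = sqrt(lambda_max(A^T A)). Form the symmetric matrix M = A^T A =
[[50, -3, 0],
 [-3, 18, 9],
 [0, 9, 34]].
Its characteristic polynomial (trace, sum of principal 2x2 minors, determinant of M give the coefficients) is
  p(λ) = det(λ I - M) = λ^3 - 102λ^2 + 3122λ - 26244.
No integer candidate from the rational root theorem (±divisors of 26244) is a root, so the roots are irrational. The cubic discriminant is Δ = 120337312 > 0, so there are three distinct real roots. p(13) = -699 and p(14) = 216 have opposite signs, so a root lies in (13, 14); Newton's method refines it to λ ≈ 13.7514. p(37) = 285 and p(38) = -24 have opposite signs, so a root lies in (37, 38); Newton's method refines it to λ ≈ 37.9197. p(50) = -144 and p(51) = 327 have opposite signs, so a root lies in (50, 51); Newton's method refines it to λ ≈ 50.3288. Check (Vieta): the three roots sum to 102, matching tr M = 102.
So the eigenvalues of A^T A are ≈ 13.7514, 37.9197, 50.3288 (all ≥ 0, as they must be for A^T A). The largest is λ_max ≈ 50.3288, hence ||A||_2 = sqrt(λ_max) ≈ 7.0943.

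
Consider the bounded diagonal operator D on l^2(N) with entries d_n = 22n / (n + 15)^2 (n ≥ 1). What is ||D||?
||D|| = 11/30 (attained at n = 15)

For D diagonal, ||D|| = sup_n |d_n|. Treat f(x) = 22x / (x + 15)^2 for real x > 0. By the quotient rule, f'(x) = 22(15 - x)/(x + 15)^3, which is positive for x < 15 and negative for x > 15. So f has a unique maximum at x = 15, and since 15 is a positive integer, the supremum over n ≥ 1 is attained at n = 15: d_15 = 22·15/(15 + 15)^2 = 22·15/900 = 11/30. Hence ||D|| = 11/30.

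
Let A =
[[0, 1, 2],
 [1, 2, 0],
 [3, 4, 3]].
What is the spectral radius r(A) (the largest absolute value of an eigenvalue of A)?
r(A) ≈ 4.9136

The eigenvalues of A are the roots of its characteristic polynomial. With M = A (coefficients from the trace, the sum of principal 2x2 minors, and det A):
  p(λ) = det(λ I - M) = λ^3 - 5λ^2 - λ + 7.
No integer candidate from the rational root theorem (±divisors of 7) is a root, so the roots are irrational. The cubic discriminant is Δ = 2836 > 0, so there are three distinct real roots. p(-2) = -19 and p(-1) = 2 have opposite signs, so a root lies in (-2, -1); Newton's method refines it to λ ≈ -1.1511. p(1) = 2 and p(2) = -7 have opposite signs, so a root lies in (1, 2); Newton's method refines it to λ ≈ 1.2376. p(4) = -13 and p(5) = 2 have opposite signs, so a root lies in (4, 5); Newton's method refines it to λ ≈ 4.9136. Check (Vieta): the three roots sum to 5, matching tr M = 5.
Thus the eigenvalues (to 4 decimals) are -1.1511 (modulus 1.1511); 1.2376 (modulus 1.2376); 4.9136 (modulus 4.9136). The spectral radius is the largest modulus: r(A) ≈ 4.9136. (Cross-check: r(A) ≤ ||A||_2 ≈ 6.3702; equality holds whenever A is normal, though it can also hold for some non-normal A.)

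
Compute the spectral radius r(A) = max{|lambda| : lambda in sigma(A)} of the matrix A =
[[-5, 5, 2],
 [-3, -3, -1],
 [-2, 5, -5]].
r(A) ≈ 6.148

The eigenvalues of A are the roots of its characteristic polynomial. With M = A (coefficients from the trace, the sum of principal 2x2 minors, and det A):
  p(λ) = det(λ I - M) = λ^3 + 13λ^2 + 79λ + 207.
No integer candidate from the rational root theorem (±divisors of 207) is a root, so the roots are irrational. The cubic discriminant is Δ = -66864 < 0, so there is one real root and a complex-conjugate pair. p(-6) = -15 and p(-5) = 12 have opposite signs, so a root lies in (-6, -5); Newton's method refines it to λ ≈ -5.4766. Dividing out (λ - (-5.4766)) leaves approximately λ^2 + 7.5234λ + 37.7974. For λ^2 + 7.5234λ + 37.7974 the discriminant is -94.5876. It is negative, so the remaining roots are the complex-conjugate pair λ ≈ -3.7617 ± 4.8628i. Their product equals the constant term, so |λ|^2 ≈ 37.7974 and |λ| ≈ 6.148.
Thus the eigenvalues (to 4 decimals) are -5.4766 (modulus 5.4766); -3.7617 ± 4.8628i (modulus 6.148). The spectral radius is the largest modulus: r(A) ≈ 6.148. (Cross-check: r(A) ≤ ||A||_2 ≈ 8.905; equality holds whenever A is normal, though it can also hold for some non-normal A.)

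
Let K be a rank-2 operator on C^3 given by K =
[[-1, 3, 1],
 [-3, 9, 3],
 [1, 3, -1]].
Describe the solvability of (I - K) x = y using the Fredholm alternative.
(I - K) is invertible (det(I - K) = -24 ≠ 0), so for every y in C^3 the equation (I - K) x = y has a unique solution.

K has rank 2 and factors as K = U V^T = u1 v1^T + u2 v2^T with u1 = (1, 3, -1), v1 = (-1, 0, 1), u2 = (1, 3, 1), v2 = (0, 3, 0) (multiplying out reproduces the displayed K). The nonzero eigenvalues of U V^T coincide with those of the 2 x 2 matrix G = V^T U = [[v1·u1, v1·u2], [v2·u1, v2·u2]] = [[-2, 0], [9, 9]], and by the Sylvester determinant identity det(I_3 - U V^T) = det(I_2 - V^T U) = det([[3, 0], [-9, -8]]) = (3)(-8) - (0)(-9) = -24. (Direct check: I - K =
[[2, -3, -1],
 [3, -8, -3],
 [-1, -3, 2]]
has determinant -24.) The finite-dimensional Fredholm alternative says: either (I - K) is invertible, or ker(I - K) ≠ {0} and then range(I - K) = ker((I - K)^*)^⊥, with dim ker(I - K) = dim ker((I - K)^*). Since det(I - K) ≠ 0, 1 is not an eigenvalue of K and ker(I - K) = {0}, so we are in the first case: for every y there is a unique x = (I - K)^(-1) y. (Explicitly, by the Woodbury identity, (I - U V^T)^(-1) = I + U (I_2 - G)^(-1) V^T.)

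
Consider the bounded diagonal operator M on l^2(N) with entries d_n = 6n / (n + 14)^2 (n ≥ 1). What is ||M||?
||M|| = 3/28 (attained at n = 14)

For M diagonal, ||M|| = sup_n |d_n|. Treat f(x) = 6x / (x + 14)^2 for real x > 0. By the quotient rule, f'(x) = 6(14 - x)/(x + 14)^3, which is positive for x < 14 and negative for x > 14. So f has a unique maximum at x = 14, and since 14 is a positive integer, the supremum over n ≥ 1 is attained at n = 14: d_14 = 6·14/(14 + 14)^2 = 6·14/784 = 3/28. Hence ||M|| = 3/28.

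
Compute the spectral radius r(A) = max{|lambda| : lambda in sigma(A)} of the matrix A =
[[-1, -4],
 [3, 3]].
r(A) = 3

The eigenvalues of A are the roots of its characteristic polynomial. With M = A (coefficients from the trace and determinant):
  p(λ) = det(λ I - M) = λ^2 - 2λ + 9.
For λ^2 - 2λ + 9 the discriminant is -32. It is negative, so the roots are the complex-conjugate pair λ = 1 ± (sqrt(32)/2) i ≈ 1 ± 2.8284i. For a conjugate pair the product of the roots equals the constant term, so |λ|^2 = 9 and |λ| = sqrt(9) = 3.
Thus the eigenvalues (to 4 decimals) are 1 ± 2.8284i (modulus 3). The spectral radius is the largest modulus: r(A) = 3. (Cross-check: r(A) ≤ ||A||_2 ≈ 5.7016; equality holds whenever A is normal, though it can also hold for some non-normal A.)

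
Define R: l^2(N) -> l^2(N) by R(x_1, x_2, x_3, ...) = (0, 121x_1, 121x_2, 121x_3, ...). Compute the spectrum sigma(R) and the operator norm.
sigma(R) = closed disk {z in C : |z| ≤ 121}; ||R|| = 121

Note R = 121·U where U is the unit right shift (U x)_k = x_{k-1} (with x_0 := 0); so ||R|| = 121||U|| and sigma(R) = 121·sigma(U). ||R x||^2 = sum_{k≥1} |121x_k|^2 = 14641||x||^2, so ||R|| = 121 and sigma(R) ⊂ {|z| ≤ 121}. For any |lambda| < 121, the equation (R - lambda I) x = 0 forces x_1 = 0, then 121x_k = lambda x_{k+1} ⇒ x = 0, so R has no eigenvalues. But (R - lambda I) is not surjective for |lambda| < 121: solving (R - lambda I) x = e_1 would require x_n proportional to (lambda/121)^(-n), which is not in l^2. So every |lambda| < 121 lies in the residual spectrum. The boundary |lambda| = 121 is in the approximate point spectrum (the spectrum is closed). Hence sigma(R) is the closed disk of radius 121.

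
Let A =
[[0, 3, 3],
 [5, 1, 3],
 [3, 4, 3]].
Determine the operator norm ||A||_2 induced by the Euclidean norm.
||A||_2 ≈ 8.518 (= sqrt(largest eigenvalue of A^T A))

||A||_2 = sigma_max(A) = sqrt(lambda_max(A^T A)). Form the symmetric matrix M = A^T A =
[[34, 17, 24],
 [17, 26, 24],
 [24, 24, 27]].
Its characteristic polynomial (trace, sum of principal 2x2 minors, determinant of M give the coefficients) is
  p(λ) = det(λ I - M) = λ^3 - 87λ^2 + 1063λ - 1089.
No integer candidate from the rational root theorem (±divisors of 1089) is a root, so the roots are irrational. The cubic discriminant is Δ = 2660460800 > 0, so there are three distinct real roots. p(1) = -112 and p(2) = 697 have opposite signs, so a root lies in (1, 2); Newton's method refines it to λ ≈ 1.1271. p(13) = 224 and p(14) = -515 have opposite signs, so a root lies in (13, 14); Newton's method refines it to λ ≈ 13.3168. p(72) = -2313 and p(73) = 1904 have opposite signs, so a root lies in (72, 73); Newton's method refines it to λ ≈ 72.5561. Check (Vieta): the three roots sum to 87, matching tr M = 87.
So the eigenvalues of A^T A are ≈ 1.1271, 13.3168, 72.5561 (all ≥ 0, as they must be for A^T A). The largest is λ_max ≈ 72.5561, hence ||A||_2 = sqrt(λ_max) ≈ 8.518.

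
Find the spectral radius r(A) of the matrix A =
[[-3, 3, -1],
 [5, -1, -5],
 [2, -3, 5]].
r(A) ≈ 6.8713

The eigenvalues of A are the roots of its characteristic polynomial. With M = A (coefficients from the trace, the sum of principal 2x2 minors, and det A):
  p(λ) = det(λ I - M) = λ^3 - λ^2 - 45λ + 32.
No integer candidate from the rational root theorem (±divisors of 32) is a root, so the roots are irrational. The cubic discriminant is Δ = 364925 > 0, so there are three distinct real roots. p(-7) = -45 and p(-6) = 50 have opposite signs, so a root lies in (-7, -6); Newton's method refines it to λ ≈ -6.5791. p(0) = 32 and p(1) = -13 have opposite signs, so a root lies in (0, 1); Newton's method refines it to λ ≈ 0.7079. p(6) = -58 and p(7) = 11 have opposite signs, so a root lies in (6, 7); Newton's method refines it to λ ≈ 6.8713. Check (Vieta): the three roots sum to 1, matching tr M = 1.
Thus the eigenvalues (to 4 decimals) are -6.5791 (modulus 6.5791); 0.7079 (modulus 0.7079); 6.8713 (modulus 6.8713). The spectral radius is the largest modulus: r(A) ≈ 6.8713. (Cross-check: r(A) ≤ ||A||_2 ≈ 7.6285; equality holds whenever A is normal, though it can also hold for some non-normal A.)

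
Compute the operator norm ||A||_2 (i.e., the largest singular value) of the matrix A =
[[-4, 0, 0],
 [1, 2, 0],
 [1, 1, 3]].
||A||_2 ≈ 4.4577 (= sqrt(largest eigenvalue of A^T A))

||A||_2 = sigma_max(A) = sqrt(lambda_max(A^T A)). Form the symmetric matrix M = A^T A =
[[18, 3, 3],
 [3, 5, 3],
 [3, 3, 9]].
Its characteristic polynomial (trace, sum of principal 2x2 minors, determinant of M give the coefficients) is
  p(λ) = det(λ I - M) = λ^3 - 32λ^2 + 270λ - 576.
No integer candidate from the rational root theorem (±divisors of 576) is a root, so the roots are irrational. The cubic discriminant is Δ = 1041696 > 0, so there are three distinct real roots. p(3) = -27 and p(4) = 56 have opposite signs, so a root lies in (3, 4); Newton's method refines it to λ ≈ 3.2733. p(8) = 48 and p(9) = -9 have opposite signs, so a root lies in (8, 9); Newton's method refines it to λ ≈ 8.8554. p(19) = -139 and p(20) = 24 have opposite signs, so a root lies in (19, 20); Newton's method refines it to λ ≈ 19.8713. Check (Vieta): the three roots sum to 32, matching tr M = 32.
So the eigenvalues of A^T A are ≈ 3.2733, 8.8554, 19.8713 (all ≥ 0, as they must be for A^T A). The largest is λ_max ≈ 19.8713, hence ||A||_2 = sqrt(λ_max) ≈ 4.4577.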